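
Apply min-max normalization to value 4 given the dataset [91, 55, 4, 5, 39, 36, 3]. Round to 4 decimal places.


Min = 3, Max = 91
Range = 91 - 3 = 88
Scaled = (x - min) / (max - min)
= (4 - 3) / 88
= 1 / 88
= 0.0114

0.0114


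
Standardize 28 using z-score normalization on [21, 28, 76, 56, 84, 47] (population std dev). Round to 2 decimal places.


Mean = (21 + 28 + 76 + 56 + 84 + 47) / 6 = 52.0
Variance = sum((x_i - mean)^2) / n = 529.6667
Std = sqrt(529.6667) = 23.0145
Z = (x - mean) / std
= (28 - 52.0) / 23.0145
= -24.0 / 23.0145
= -1.04

-1.04


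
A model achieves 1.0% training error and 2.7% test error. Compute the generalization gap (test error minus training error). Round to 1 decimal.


Generalization gap = test_error - train_error
= 2.7 - 1.0
= 1.7%
A small gap suggests good generalization.

1.7


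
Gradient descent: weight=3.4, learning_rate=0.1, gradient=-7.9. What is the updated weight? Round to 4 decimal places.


w_new = w_old - lr * gradient
= 3.4 - 0.1 * -7.9
= 3.4 - (-0.79)
= 4.1900

4.1900


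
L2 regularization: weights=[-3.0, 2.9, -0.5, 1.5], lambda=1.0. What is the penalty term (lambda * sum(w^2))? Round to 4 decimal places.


Squaring each weight:
(-3.0)^2 = 9.0
2.9^2 = 8.41
(-0.5)^2 = 0.25
1.5^2 = 2.25
Sum of squares = 19.91
Penalty = 1.0 * 19.91 = 19.9100

19.9100


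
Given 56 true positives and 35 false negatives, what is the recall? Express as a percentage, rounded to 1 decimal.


Recall = TP / (TP + FN) * 100
= 56 / (56 + 35)
= 56 / 91
= 0.6154
= 61.5%

61.5


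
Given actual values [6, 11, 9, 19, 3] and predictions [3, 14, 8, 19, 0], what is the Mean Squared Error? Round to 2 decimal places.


Differences: [3, -3, 1, 0, 3]
Squared errors: [9, 9, 1, 0, 9]
Sum of squared errors = 28
MSE = 28 / 5 = 5.60

5.60


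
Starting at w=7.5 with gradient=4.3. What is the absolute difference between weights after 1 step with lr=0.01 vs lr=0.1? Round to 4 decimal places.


With lr=0.01: w_new = 7.5 - 0.01 * 4.3 = 7.457
With lr=0.1: w_new = 7.5 - 0.1 * 4.3 = 7.07
Absolute difference = |7.457 - 7.07|
= 0.3870

0.3870


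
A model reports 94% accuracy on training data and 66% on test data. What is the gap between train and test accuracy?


Gap = train_accuracy - test_accuracy
= 94 - 66
= 28%
This large gap strongly indicates overfitting.

28


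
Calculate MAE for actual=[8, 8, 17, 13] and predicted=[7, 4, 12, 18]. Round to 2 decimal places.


Absolute errors: [1, 4, 5, 5]
Sum of absolute errors = 15
MAE = 15 / 4 = 3.75

3.75


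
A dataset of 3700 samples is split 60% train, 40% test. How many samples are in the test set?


Train samples = 3700 * 60% = 2220
Test samples = 3700 - 2220
= 1480

1480


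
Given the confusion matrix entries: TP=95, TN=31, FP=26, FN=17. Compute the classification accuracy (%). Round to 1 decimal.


Accuracy = (TP + TN) / (TP + TN + FP + FN) * 100
= (95 + 31) / (95 + 31 + 26 + 17)
= 126 / 169
= 0.7456
= 74.6%

74.6


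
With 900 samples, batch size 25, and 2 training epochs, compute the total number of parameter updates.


Iterations per epoch = 900 / 25 = 36
Total updates = iterations_per_epoch * epochs
= 36 * 2
= 72

72


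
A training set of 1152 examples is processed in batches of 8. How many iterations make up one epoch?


Iterations per epoch = dataset_size / batch_size
= 1152 / 8
= 144

144


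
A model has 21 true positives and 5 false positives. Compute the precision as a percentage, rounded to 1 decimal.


Precision = TP / (TP + FP) * 100
= 21 / (21 + 5)
= 21 / 26
= 0.8077
= 80.8%

80.8


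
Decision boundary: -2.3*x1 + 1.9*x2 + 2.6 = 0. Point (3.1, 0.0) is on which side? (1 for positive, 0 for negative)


Compute -2.3 * 3.1 + 1.9 * 0.0 + 2.6
= -7.13 + 0.0 + 2.6
= -4.53
Since -4.53 < 0, the point is on the negative side.

0


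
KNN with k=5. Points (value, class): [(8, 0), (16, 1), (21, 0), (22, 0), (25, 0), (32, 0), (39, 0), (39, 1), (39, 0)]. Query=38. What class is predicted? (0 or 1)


Distances from query 38:
Point 39 (class 0): distance = 1
Point 39 (class 0): distance = 1
Point 39 (class 1): distance = 1
Point 32 (class 0): distance = 6
Point 25 (class 0): distance = 13
K=5 nearest neighbors: classes = [0, 0, 1, 0, 0]
Votes for class 1: 1 / 5
Majority vote => class 0

0


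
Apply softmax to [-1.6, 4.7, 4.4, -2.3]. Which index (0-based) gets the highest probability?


Softmax is a monotonic transformation, so it preserves the argmax.
We need to find the index of the maximum logit.
Index 0: -1.6
Index 1: 4.7
Index 2: 4.4
Index 3: -2.3
Maximum logit = 4.7 at index 1

1


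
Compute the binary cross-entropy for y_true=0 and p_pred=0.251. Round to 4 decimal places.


For y=0: Loss = -log(1-p)
= -log(1 - 0.251)
= -log(0.749)
= -(-0.289)
= 0.2890

0.2890


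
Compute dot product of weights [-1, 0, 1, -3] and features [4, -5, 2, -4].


Element-wise products:
-1 * 4 = -4
0 * -5 = 0
1 * 2 = 2
-3 * -4 = 12
Sum = -4 + 0 + 2 + 12
= 10

10


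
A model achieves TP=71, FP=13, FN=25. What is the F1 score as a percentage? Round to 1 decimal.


Precision = TP / (TP + FP) = 71 / 84 = 0.8452
Recall = TP / (TP + FN) = 71 / 96 = 0.7396
F1 = 2 * P * R / (P + R)
= 2 * 0.8452 * 0.7396 / (0.8452 + 0.7396)
= 1.2502 / 1.5848
= 0.7889
As percentage: 78.9%

78.9


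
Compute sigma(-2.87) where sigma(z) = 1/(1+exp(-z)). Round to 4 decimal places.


sigmoid(z) = 1 / (1 + exp(-z))
exp(-(-2.87)) = exp(2.87) = 17.637
1 + 17.637 = 18.637
1 / 18.637 = 0.0537

0.0537


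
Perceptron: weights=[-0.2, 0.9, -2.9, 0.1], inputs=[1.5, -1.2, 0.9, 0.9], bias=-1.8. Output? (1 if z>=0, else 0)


z = w . x + b
= -0.2*1.5 + 0.9*-1.2 + -2.9*0.9 + 0.1*0.9 + -1.8
= -0.3 + -1.08 + -2.61 + 0.09 + -1.8
= -3.9 + -1.8
= -5.7
Since z = -5.7 < 0, output = 0

0


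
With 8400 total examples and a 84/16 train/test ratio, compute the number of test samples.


Train samples = 8400 * 84% = 7056
Test samples = 8400 - 7056
= 1344

1344


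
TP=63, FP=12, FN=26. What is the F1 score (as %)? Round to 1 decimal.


Precision = TP / (TP + FP) = 63 / 75 = 0.84
Recall = TP / (TP + FN) = 63 / 89 = 0.7079
F1 = 2 * P * R / (P + R)
= 2 * 0.84 * 0.7079 / (0.84 + 0.7079)
= 1.1892 / 1.5479
= 0.7683
As percentage: 76.8%

76.8


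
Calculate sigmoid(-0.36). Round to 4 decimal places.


sigmoid(z) = 1 / (1 + exp(-z))
exp(-(-0.36)) = exp(0.36) = 1.4333
1 + 1.4333 = 2.4333
1 / 2.4333 = 0.4110

0.4110


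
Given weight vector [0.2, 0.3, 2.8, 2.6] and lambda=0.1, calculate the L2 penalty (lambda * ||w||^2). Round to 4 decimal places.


Squaring each weight:
0.2^2 = 0.04
0.3^2 = 0.09
2.8^2 = 7.84
2.6^2 = 6.76
Sum of squares = 14.73
Penalty = 0.1 * 14.73 = 1.4730

1.4730


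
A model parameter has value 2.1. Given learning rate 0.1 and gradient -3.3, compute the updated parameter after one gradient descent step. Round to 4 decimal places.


w_new = w_old - lr * gradient
= 2.1 - 0.1 * -3.3
= 2.1 - (-0.33)
= 2.4300

2.4300


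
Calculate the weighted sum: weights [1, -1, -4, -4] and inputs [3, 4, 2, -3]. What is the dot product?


Element-wise products:
1 * 3 = 3
-1 * 4 = -4
-4 * 2 = -8
-4 * -3 = 12
Sum = 3 + -4 + -8 + 12
= 3

3


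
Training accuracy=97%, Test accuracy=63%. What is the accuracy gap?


Gap = train_accuracy - test_accuracy
= 97 - 63
= 34%
This large gap strongly indicates overfitting.

34


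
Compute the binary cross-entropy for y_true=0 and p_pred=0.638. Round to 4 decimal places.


For y=0: Loss = -log(1-p)
= -log(1 - 0.638)
= -log(0.362)
= -(-1.0161)
= 1.0161

1.0161


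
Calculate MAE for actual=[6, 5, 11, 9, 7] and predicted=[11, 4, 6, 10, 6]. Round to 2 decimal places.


Absolute errors: [5, 1, 5, 1, 1]
Sum of absolute errors = 13
MAE = 13 / 5 = 2.60

2.60


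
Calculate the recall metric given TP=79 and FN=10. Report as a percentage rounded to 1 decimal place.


Recall = TP / (TP + FN) * 100
= 79 / (79 + 10)
= 79 / 89
= 0.8876
= 88.8%

88.8


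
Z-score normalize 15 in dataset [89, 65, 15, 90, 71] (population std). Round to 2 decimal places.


Mean = (89 + 65 + 15 + 90 + 71) / 5 = 66.0
Variance = sum((x_i - mean)^2) / n = 746.4
Std = sqrt(746.4) = 27.3203
Z = (x - mean) / std
= (15 - 66.0) / 27.3203
= -51.0 / 27.3203
= -1.87

-1.87


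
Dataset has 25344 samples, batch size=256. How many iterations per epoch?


Iterations per epoch = dataset_size / batch_size
= 25344 / 256
= 99

99


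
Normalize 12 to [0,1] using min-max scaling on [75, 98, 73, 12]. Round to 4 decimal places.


Min = 12, Max = 98
Range = 98 - 12 = 86
Scaled = (x - min) / (max - min)
= (12 - 12) / 86
= 0 / 86
= 0.0000

0.0000


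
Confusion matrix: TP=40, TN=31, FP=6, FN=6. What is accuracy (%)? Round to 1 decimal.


Accuracy = (TP + TN) / (TP + TN + FP + FN) * 100
= (40 + 31) / (40 + 31 + 6 + 6)
= 71 / 83
= 0.8554
= 85.5%

85.5


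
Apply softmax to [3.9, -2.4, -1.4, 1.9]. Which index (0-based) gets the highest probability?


Softmax is a monotonic transformation, so it preserves the argmax.
We need to find the index of the maximum logit.
Index 0: 3.9
Index 1: -2.4
Index 2: -1.4
Index 3: 1.9
Maximum logit = 3.9 at index 0

0


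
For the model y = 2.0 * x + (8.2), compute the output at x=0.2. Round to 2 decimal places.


y = 2.0 * 0.2 + (8.2)
= 0.4 + (8.2)
= 8.60

8.60


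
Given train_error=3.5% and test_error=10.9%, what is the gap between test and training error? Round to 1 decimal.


Generalization gap = test_error - train_error
= 10.9 - 3.5
= 7.4%
A moderate gap.

7.4


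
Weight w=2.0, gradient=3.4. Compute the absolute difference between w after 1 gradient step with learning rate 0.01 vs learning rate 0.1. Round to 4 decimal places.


With lr=0.01: w_new = 2.0 - 0.01 * 3.4 = 1.966
With lr=0.1: w_new = 2.0 - 0.1 * 3.4 = 1.66
Absolute difference = |1.966 - 1.66|
= 0.3060

0.3060


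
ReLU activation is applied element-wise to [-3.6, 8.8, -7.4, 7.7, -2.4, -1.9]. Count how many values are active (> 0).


ReLU(x) = max(0, x) for each element:
ReLU(-3.6) = 0
ReLU(8.8) = 8.8
ReLU(-7.4) = 0
ReLU(7.7) = 7.7
ReLU(-2.4) = 0
ReLU(-1.9) = 0
Active neurons (>0): 2

2


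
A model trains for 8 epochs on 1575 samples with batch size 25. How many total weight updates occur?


Iterations per epoch = 1575 / 25 = 63
Total updates = iterations_per_epoch * epochs
= 63 * 8
= 504

504


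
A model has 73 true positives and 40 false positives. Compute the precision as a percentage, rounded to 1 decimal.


Precision = TP / (TP + FP) * 100
= 73 / (73 + 40)
= 73 / 113
= 0.646
= 64.6%

64.6


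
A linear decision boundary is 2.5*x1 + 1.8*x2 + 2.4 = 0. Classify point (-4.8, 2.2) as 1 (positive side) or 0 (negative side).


Compute 2.5 * -4.8 + 1.8 * 2.2 + 2.4
= -12.0 + 3.96 + 2.4
= -5.64
Since -5.64 < 0, the point is on the negative side.

0


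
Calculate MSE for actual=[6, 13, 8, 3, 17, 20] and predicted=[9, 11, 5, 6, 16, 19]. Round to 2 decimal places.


Differences: [-3, 2, 3, -3, 1, 1]
Squared errors: [9, 4, 9, 9, 1, 1]
Sum of squared errors = 33
MSE = 33 / 6 = 5.50

5.50


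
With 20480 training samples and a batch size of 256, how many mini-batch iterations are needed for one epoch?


Iterations per epoch = dataset_size / batch_size
= 20480 / 256
= 80

80


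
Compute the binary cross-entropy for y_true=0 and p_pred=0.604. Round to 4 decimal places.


For y=0: Loss = -log(1-p)
= -log(1 - 0.604)
= -log(0.396)
= -(-0.9263)
= 0.9263

0.9263


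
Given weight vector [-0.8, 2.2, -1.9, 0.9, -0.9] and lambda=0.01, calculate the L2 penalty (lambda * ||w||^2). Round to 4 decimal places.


Squaring each weight:
(-0.8)^2 = 0.64
2.2^2 = 4.84
(-1.9)^2 = 3.61
0.9^2 = 0.81
(-0.9)^2 = 0.81
Sum of squares = 10.71
Penalty = 0.01 * 10.71 = 0.1071

0.1071


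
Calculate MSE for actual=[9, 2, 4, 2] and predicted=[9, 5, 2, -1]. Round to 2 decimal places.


Differences: [0, -3, 2, 3]
Squared errors: [0, 9, 4, 9]
Sum of squared errors = 22
MSE = 22 / 4 = 5.50

5.50


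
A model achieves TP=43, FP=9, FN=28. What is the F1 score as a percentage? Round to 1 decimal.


Precision = TP / (TP + FP) = 43 / 52 = 0.8269
Recall = TP / (TP + FN) = 43 / 71 = 0.6056
F1 = 2 * P * R / (P + R)
= 2 * 0.8269 * 0.6056 / (0.8269 + 0.6056)
= 1.0016 / 1.4326
= 0.6992
As percentage: 69.9%

69.9


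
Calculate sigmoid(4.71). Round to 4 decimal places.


sigmoid(z) = 1 / (1 + exp(-z))
exp(-(4.71)) = exp(-4.71) = 0.009
1 + 0.009 = 1.009
1 / 1.009 = 0.9911

0.9911


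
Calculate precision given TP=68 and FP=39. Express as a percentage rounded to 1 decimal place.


Precision = TP / (TP + FP) * 100
= 68 / (68 + 39)
= 68 / 107
= 0.6355
= 63.6%

63.6


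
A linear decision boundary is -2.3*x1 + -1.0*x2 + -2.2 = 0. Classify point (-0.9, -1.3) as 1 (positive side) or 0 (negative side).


Compute -2.3 * -0.9 + -1.0 * -1.3 + -2.2
= 2.07 + 1.3 + -2.2
= 1.17
Since 1.17 >= 0, the point is on the positive side.

1


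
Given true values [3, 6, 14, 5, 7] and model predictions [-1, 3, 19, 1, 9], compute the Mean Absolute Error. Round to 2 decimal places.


Absolute errors: [4, 3, 5, 4, 2]
Sum of absolute errors = 18
MAE = 18 / 5 = 3.60

3.60


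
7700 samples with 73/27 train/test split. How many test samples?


Train samples = 7700 * 73% = 5621
Test samples = 7700 - 5621
= 2079

2079


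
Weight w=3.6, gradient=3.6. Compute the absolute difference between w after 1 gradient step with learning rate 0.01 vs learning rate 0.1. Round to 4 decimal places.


With lr=0.01: w_new = 3.6 - 0.01 * 3.6 = 3.564
With lr=0.1: w_new = 3.6 - 0.1 * 3.6 = 3.24
Absolute difference = |3.564 - 3.24|
= 0.3240

0.3240


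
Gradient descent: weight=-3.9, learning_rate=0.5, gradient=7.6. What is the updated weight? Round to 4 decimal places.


w_new = w_old - lr * gradient
= -3.9 - 0.5 * 7.6
= -3.9 - (3.8)
= -7.7000

-7.7000


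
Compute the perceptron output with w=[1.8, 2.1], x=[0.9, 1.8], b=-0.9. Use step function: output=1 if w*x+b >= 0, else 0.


z = w . x + b
= 1.8*0.9 + 2.1*1.8 + -0.9
= 1.62 + 3.78 + -0.9
= 5.4 + -0.9
= 4.5
Since z = 4.5 >= 0, output = 1

1


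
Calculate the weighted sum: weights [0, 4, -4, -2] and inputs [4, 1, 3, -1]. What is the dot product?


Element-wise products:
0 * 4 = 0
4 * 1 = 4
-4 * 3 = -12
-2 * -1 = 2
Sum = 0 + 4 + -12 + 2
= -6

-6


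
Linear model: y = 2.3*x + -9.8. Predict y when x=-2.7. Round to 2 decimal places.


y = 2.3 * -2.7 + (-9.8)
= -6.21 + (-9.8)
= -16.01

-16.01


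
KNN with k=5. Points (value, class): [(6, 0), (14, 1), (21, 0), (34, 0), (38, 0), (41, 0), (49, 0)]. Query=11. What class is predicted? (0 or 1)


Distances from query 11:
Point 14 (class 1): distance = 3
Point 6 (class 0): distance = 5
Point 21 (class 0): distance = 10
Point 34 (class 0): distance = 23
Point 38 (class 0): distance = 27
K=5 nearest neighbors: classes = [1, 0, 0, 0, 0]
Votes for class 1: 1 / 5
Majority vote => class 0

0


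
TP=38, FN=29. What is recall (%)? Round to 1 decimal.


Recall = TP / (TP + FN) * 100
= 38 / (38 + 29)
= 38 / 67
= 0.5672
= 56.7%

56.7


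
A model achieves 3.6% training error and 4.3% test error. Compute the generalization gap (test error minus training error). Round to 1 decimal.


Generalization gap = test_error - train_error
= 4.3 - 3.6
= 0.7%
A small gap suggests good generalization.

0.7


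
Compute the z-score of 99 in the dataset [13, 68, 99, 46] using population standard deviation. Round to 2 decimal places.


Mean = (13 + 68 + 99 + 46) / 4 = 56.5
Variance = sum((x_i - mean)^2) / n = 985.25
Std = sqrt(985.25) = 31.3887
Z = (x - mean) / std
= (99 - 56.5) / 31.3887
= 42.5 / 31.3887
= 1.35

1.35


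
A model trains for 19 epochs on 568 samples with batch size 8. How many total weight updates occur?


Iterations per epoch = 568 / 8 = 71
Total updates = iterations_per_epoch * epochs
= 71 * 19
= 1349

1349


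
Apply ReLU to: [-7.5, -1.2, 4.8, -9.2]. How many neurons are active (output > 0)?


ReLU(x) = max(0, x) for each element:
ReLU(-7.5) = 0
ReLU(-1.2) = 0
ReLU(4.8) = 4.8
ReLU(-9.2) = 0
Active neurons (>0): 1

1


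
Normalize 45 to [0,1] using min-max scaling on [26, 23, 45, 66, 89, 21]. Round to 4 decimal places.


Min = 21, Max = 89
Range = 89 - 21 = 68
Scaled = (x - min) / (max - min)
= (45 - 21) / 68
= 24 / 68
= 0.3529

0.3529


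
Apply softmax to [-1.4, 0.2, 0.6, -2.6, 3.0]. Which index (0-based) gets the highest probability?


Softmax is a monotonic transformation, so it preserves the argmax.
We need to find the index of the maximum logit.
Index 0: -1.4
Index 1: 0.2
Index 2: 0.6
Index 3: -2.6
Index 4: 3.0
Maximum logit = 3.0 at index 4

4


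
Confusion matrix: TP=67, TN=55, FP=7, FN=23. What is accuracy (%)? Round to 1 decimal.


Accuracy = (TP + TN) / (TP + TN + FP + FN) * 100
= (67 + 55) / (67 + 55 + 7 + 23)
= 122 / 152
= 0.8026
= 80.3%

80.3


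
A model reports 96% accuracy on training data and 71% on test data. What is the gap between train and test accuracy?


Gap = train_accuracy - test_accuracy
= 96 - 71
= 25%
This large gap strongly indicates overfitting.

25


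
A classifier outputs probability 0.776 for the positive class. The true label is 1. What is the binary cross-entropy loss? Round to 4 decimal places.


For y=1: Loss = -log(p)
= -log(0.776)
= -(-0.2536)
= 0.2536

0.2536


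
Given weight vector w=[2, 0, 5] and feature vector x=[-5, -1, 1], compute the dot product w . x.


Element-wise products:
2 * -5 = -10
0 * -1 = 0
5 * 1 = 5
Sum = -10 + 0 + 5
= -5

-5


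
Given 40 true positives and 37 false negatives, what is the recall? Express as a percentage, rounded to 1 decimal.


Recall = TP / (TP + FN) * 100
= 40 / (40 + 37)
= 40 / 77
= 0.5195
= 51.9%

51.9


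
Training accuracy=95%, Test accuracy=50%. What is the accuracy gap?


Gap = train_accuracy - test_accuracy
= 95 - 50
= 45%
This large gap strongly indicates overfitting.

45


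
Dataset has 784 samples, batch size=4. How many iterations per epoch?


Iterations per epoch = dataset_size / batch_size
= 784 / 4
= 196

196


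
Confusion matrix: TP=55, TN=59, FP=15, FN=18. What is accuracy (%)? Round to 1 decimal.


Accuracy = (TP + TN) / (TP + TN + FP + FN) * 100
= (55 + 59) / (55 + 59 + 15 + 18)
= 114 / 147
= 0.7755
= 77.6%

77.6


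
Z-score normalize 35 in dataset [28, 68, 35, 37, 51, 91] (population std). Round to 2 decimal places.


Mean = (28 + 68 + 35 + 37 + 51 + 91) / 6 = 51.6667
Variance = sum((x_i - mean)^2) / n = 477.8889
Std = sqrt(477.8889) = 21.8607
Z = (x - mean) / std
= (35 - 51.6667) / 21.8607
= -16.6667 / 21.8607
= -0.76

-0.76


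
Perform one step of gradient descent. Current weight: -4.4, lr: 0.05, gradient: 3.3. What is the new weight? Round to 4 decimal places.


w_new = w_old - lr * gradient
= -4.4 - 0.05 * 3.3
= -4.4 - (0.165)
= -4.5650

-4.5650


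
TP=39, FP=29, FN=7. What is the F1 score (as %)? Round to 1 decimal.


Precision = TP / (TP + FP) = 39 / 68 = 0.5735
Recall = TP / (TP + FN) = 39 / 46 = 0.8478
F1 = 2 * P * R / (P + R)
= 2 * 0.5735 * 0.8478 / (0.5735 + 0.8478)
= 0.9725 / 1.4214
= 0.6842
As percentage: 68.4%

68.4


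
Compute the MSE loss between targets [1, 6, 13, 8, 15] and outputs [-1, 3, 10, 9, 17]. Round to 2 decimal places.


Differences: [2, 3, 3, -1, -2]
Squared errors: [4, 9, 9, 1, 4]
Sum of squared errors = 27
MSE = 27 / 5 = 5.40

5.40


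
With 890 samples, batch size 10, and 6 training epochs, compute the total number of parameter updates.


Iterations per epoch = 890 / 10 = 89
Total updates = iterations_per_epoch * epochs
= 89 * 6
= 534

534


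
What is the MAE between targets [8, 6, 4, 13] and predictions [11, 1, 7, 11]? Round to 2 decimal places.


Absolute errors: [3, 5, 3, 2]
Sum of absolute errors = 13
MAE = 13 / 4 = 3.25

3.25


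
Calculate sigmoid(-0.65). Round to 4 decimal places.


sigmoid(z) = 1 / (1 + exp(-z))
exp(-(-0.65)) = exp(0.65) = 1.9155
1 + 1.9155 = 2.9155
1 / 2.9155 = 0.3430

0.3430


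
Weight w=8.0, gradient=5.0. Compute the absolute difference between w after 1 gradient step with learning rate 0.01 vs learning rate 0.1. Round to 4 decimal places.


With lr=0.01: w_new = 8.0 - 0.01 * 5.0 = 7.95
With lr=0.1: w_new = 8.0 - 0.1 * 5.0 = 7.5
Absolute difference = |7.95 - 7.5|
= 0.4500

0.4500


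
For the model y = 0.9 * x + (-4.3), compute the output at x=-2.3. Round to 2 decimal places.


y = 0.9 * -2.3 + (-4.3)
= -2.07 + (-4.3)
= -6.37

-6.37


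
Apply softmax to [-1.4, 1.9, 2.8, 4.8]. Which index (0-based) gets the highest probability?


Softmax is a monotonic transformation, so it preserves the argmax.
We need to find the index of the maximum logit.
Index 0: -1.4
Index 1: 1.9
Index 2: 2.8
Index 3: 4.8
Maximum logit = 4.8 at index 3

3


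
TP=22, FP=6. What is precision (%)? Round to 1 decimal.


Precision = TP / (TP + FP) * 100
= 22 / (22 + 6)
= 22 / 28
= 0.7857
= 78.6%

78.6


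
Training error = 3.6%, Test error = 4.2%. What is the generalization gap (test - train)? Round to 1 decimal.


Generalization gap = test_error - train_error
= 4.2 - 3.6
= 0.6%
A small gap suggests good generalization.

0.6


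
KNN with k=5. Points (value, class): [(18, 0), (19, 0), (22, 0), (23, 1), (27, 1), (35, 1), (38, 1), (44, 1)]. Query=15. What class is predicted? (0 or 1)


Distances from query 15:
Point 18 (class 0): distance = 3
Point 19 (class 0): distance = 4
Point 22 (class 0): distance = 7
Point 23 (class 1): distance = 8
Point 27 (class 1): distance = 12
K=5 nearest neighbors: classes = [0, 0, 0, 1, 1]
Votes for class 1: 2 / 5
Majority vote => class 0

0


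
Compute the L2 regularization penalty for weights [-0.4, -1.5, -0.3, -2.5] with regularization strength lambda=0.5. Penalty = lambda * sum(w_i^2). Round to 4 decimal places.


Squaring each weight:
(-0.4)^2 = 0.16
(-1.5)^2 = 2.25
(-0.3)^2 = 0.09
(-2.5)^2 = 6.25
Sum of squares = 8.75
Penalty = 0.5 * 8.75 = 4.3750

4.3750


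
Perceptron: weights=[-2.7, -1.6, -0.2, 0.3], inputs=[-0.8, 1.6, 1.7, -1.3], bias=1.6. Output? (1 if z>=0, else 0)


z = w . x + b
= -2.7*-0.8 + -1.6*1.6 + -0.2*1.7 + 0.3*-1.3 + 1.6
= 2.16 + -2.56 + -0.34 + -0.39 + 1.6
= -1.13 + 1.6
= 0.47
Since z = 0.47 >= 0, output = 1

1


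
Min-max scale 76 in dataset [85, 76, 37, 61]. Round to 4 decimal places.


Min = 37, Max = 85
Range = 85 - 37 = 48
Scaled = (x - min) / (max - min)
= (76 - 37) / 48
= 39 / 48
= 0.8125

0.8125


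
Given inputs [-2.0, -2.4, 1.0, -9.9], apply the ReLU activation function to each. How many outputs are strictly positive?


ReLU(x) = max(0, x) for each element:
ReLU(-2.0) = 0
ReLU(-2.4) = 0
ReLU(1.0) = 1.0
ReLU(-9.9) = 0
Active neurons (>0): 1

1


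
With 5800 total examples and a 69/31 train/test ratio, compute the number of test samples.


Train samples = 5800 * 69% = 4002
Test samples = 5800 - 4002
= 1798

1798


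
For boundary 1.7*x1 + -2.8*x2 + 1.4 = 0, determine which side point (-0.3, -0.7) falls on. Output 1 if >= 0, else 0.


Compute 1.7 * -0.3 + -2.8 * -0.7 + 1.4
= -0.51 + 1.96 + 1.4
= 2.85
Since 2.85 >= 0, the point is on the positive side.

1


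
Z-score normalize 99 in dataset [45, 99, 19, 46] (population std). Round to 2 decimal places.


Mean = (45 + 99 + 19 + 46) / 4 = 52.25
Variance = sum((x_i - mean)^2) / n = 845.6875
Std = sqrt(845.6875) = 29.0807
Z = (x - mean) / std
= (99 - 52.25) / 29.0807
= 46.75 / 29.0807
= 1.61

1.61


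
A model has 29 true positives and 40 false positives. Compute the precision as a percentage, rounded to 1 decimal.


Precision = TP / (TP + FP) * 100
= 29 / (29 + 40)
= 29 / 69
= 0.4203
= 42.0%

42.0


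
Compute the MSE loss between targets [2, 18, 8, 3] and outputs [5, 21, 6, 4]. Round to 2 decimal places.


Differences: [-3, -3, 2, -1]
Squared errors: [9, 9, 4, 1]
Sum of squared errors = 23
MSE = 23 / 4 = 5.75

5.75


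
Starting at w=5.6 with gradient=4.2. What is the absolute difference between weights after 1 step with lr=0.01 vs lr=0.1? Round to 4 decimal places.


With lr=0.01: w_new = 5.6 - 0.01 * 4.2 = 5.558
With lr=0.1: w_new = 5.6 - 0.1 * 4.2 = 5.18
Absolute difference = |5.558 - 5.18|
= 0.3780

0.3780


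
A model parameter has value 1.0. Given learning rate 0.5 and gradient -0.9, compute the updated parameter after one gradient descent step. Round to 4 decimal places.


w_new = w_old - lr * gradient
= 1.0 - 0.5 * -0.9
= 1.0 - (-0.45)
= 1.4500

1.4500


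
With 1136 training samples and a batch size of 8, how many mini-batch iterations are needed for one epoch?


Iterations per epoch = dataset_size / batch_size
= 1136 / 8
= 142

142


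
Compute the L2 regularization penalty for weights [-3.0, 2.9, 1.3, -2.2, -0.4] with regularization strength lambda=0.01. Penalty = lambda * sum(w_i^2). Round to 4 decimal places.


Squaring each weight:
(-3.0)^2 = 9.0
2.9^2 = 8.41
1.3^2 = 1.69
(-2.2)^2 = 4.84
(-0.4)^2 = 0.16
Sum of squares = 24.1
Penalty = 0.01 * 24.1 = 0.2410

0.2410


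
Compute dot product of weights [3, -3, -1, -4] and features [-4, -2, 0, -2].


Element-wise products:
3 * -4 = -12
-3 * -2 = 6
-1 * 0 = 0
-4 * -2 = 8
Sum = -12 + 6 + 0 + 8
= 2

2


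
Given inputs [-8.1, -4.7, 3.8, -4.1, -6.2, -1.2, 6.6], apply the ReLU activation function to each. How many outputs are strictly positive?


ReLU(x) = max(0, x) for each element:
ReLU(-8.1) = 0
ReLU(-4.7) = 0
ReLU(3.8) = 3.8
ReLU(-4.1) = 0
ReLU(-6.2) = 0
ReLU(-1.2) = 0
ReLU(6.6) = 6.6
Active neurons (>0): 2

2


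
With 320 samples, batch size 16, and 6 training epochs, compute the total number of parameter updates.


Iterations per epoch = 320 / 16 = 20
Total updates = iterations_per_epoch * epochs
= 20 * 6
= 120

120


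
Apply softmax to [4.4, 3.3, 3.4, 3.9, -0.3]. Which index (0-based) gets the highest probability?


Softmax is a monotonic transformation, so it preserves the argmax.
We need to find the index of the maximum logit.
Index 0: 4.4
Index 1: 3.3
Index 2: 3.4
Index 3: 3.9
Index 4: -0.3
Maximum logit = 4.4 at index 0

0


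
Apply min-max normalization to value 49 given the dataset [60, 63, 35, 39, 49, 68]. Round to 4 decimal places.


Min = 35, Max = 68
Range = 68 - 35 = 33
Scaled = (x - min) / (max - min)
= (49 - 35) / 33
= 14 / 33
= 0.4242

0.4242


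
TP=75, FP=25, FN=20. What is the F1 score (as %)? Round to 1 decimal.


Precision = TP / (TP + FP) = 75 / 100 = 0.75
Recall = TP / (TP + FN) = 75 / 95 = 0.7895
F1 = 2 * P * R / (P + R)
= 2 * 0.75 * 0.7895 / (0.75 + 0.7895)
= 1.1842 / 1.5395
= 0.7692
As percentage: 76.9%

76.9


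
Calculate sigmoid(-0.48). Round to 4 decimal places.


sigmoid(z) = 1 / (1 + exp(-z))
exp(-(-0.48)) = exp(0.48) = 1.6161
1 + 1.6161 = 2.6161
1 / 2.6161 = 0.3823

0.3823


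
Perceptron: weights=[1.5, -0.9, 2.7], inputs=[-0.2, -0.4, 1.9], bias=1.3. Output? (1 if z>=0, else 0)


z = w . x + b
= 1.5*-0.2 + -0.9*-0.4 + 2.7*1.9 + 1.3
= -0.3 + 0.36 + 5.13 + 1.3
= 5.19 + 1.3
= 6.49
Since z = 6.49 >= 0, output = 1

1


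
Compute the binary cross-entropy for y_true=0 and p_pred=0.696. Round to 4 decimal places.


For y=0: Loss = -log(1-p)
= -log(1 - 0.696)
= -log(0.304)
= -(-1.1907)
= 1.1907

1.1907


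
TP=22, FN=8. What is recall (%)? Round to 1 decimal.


Recall = TP / (TP + FN) * 100
= 22 / (22 + 8)
= 22 / 30
= 0.7333
= 73.3%

73.3


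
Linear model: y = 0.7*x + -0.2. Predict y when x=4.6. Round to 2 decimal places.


y = 0.7 * 4.6 + (-0.2)
= 3.22 + (-0.2)
= 3.02

3.02


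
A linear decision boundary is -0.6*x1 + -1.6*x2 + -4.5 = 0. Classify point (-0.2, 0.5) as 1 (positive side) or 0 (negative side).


Compute -0.6 * -0.2 + -1.6 * 0.5 + -4.5
= 0.12 + -0.8 + -4.5
= -5.18
Since -5.18 < 0, the point is on the negative side.

0


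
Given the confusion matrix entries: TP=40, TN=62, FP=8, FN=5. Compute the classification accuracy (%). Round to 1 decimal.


Accuracy = (TP + TN) / (TP + TN + FP + FN) * 100
= (40 + 62) / (40 + 62 + 8 + 5)
= 102 / 115
= 0.887
= 88.7%

88.7


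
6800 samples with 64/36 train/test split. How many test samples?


Train samples = 6800 * 64% = 4352
Test samples = 6800 - 4352
= 2448

2448


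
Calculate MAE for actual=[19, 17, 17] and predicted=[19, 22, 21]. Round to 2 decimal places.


Absolute errors: [0, 5, 4]
Sum of absolute errors = 9
MAE = 9 / 3 = 3.00

3.00


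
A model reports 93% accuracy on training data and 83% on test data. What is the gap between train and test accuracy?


Gap = train_accuracy - test_accuracy
= 93 - 83
= 10%
This moderate gap may indicate mild overfitting.

10


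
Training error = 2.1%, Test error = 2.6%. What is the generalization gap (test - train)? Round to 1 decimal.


Generalization gap = test_error - train_error
= 2.6 - 2.1
= 0.5%
A small gap suggests good generalization.

0.5


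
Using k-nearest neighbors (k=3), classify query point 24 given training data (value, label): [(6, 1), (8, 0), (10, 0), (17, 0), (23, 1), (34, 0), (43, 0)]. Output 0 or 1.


Distances from query 24:
Point 23 (class 1): distance = 1
Point 17 (class 0): distance = 7
Point 34 (class 0): distance = 10
K=3 nearest neighbors: classes = [1, 0, 0]
Votes for class 1: 1 / 3
Majority vote => class 0

0


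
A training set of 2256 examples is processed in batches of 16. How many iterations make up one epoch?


Iterations per epoch = dataset_size / batch_size
= 2256 / 16
= 141

141


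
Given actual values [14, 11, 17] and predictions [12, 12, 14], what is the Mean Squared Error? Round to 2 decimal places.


Differences: [2, -1, 3]
Squared errors: [4, 1, 9]
Sum of squared errors = 14
MSE = 14 / 3 = 4.67

4.67


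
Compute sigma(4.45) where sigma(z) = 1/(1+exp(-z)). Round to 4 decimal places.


sigmoid(z) = 1 / (1 + exp(-z))
exp(-(4.45)) = exp(-4.45) = 0.0117
1 + 0.0117 = 1.0117
1 / 1.0117 = 0.9885

0.9885


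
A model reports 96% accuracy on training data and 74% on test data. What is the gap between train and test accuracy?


Gap = train_accuracy - test_accuracy
= 96 - 74
= 22%
This large gap strongly indicates overfitting.

22


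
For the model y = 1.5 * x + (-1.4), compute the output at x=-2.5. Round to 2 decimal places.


y = 1.5 * -2.5 + (-1.4)
= -3.75 + (-1.4)
= -5.15

-5.15


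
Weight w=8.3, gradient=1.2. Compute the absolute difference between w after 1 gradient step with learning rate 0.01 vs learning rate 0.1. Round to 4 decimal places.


With lr=0.01: w_new = 8.3 - 0.01 * 1.2 = 8.288
With lr=0.1: w_new = 8.3 - 0.1 * 1.2 = 8.18
Absolute difference = |8.288 - 8.18|
= 0.1080

0.1080


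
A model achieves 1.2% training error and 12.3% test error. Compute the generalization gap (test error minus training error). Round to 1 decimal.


Generalization gap = test_error - train_error
= 12.3 - 1.2
= 11.1%
A large gap suggests overfitting.

11.1


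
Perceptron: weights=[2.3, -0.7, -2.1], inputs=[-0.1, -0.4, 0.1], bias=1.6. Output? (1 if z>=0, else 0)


z = w . x + b
= 2.3*-0.1 + -0.7*-0.4 + -2.1*0.1 + 1.6
= -0.23 + 0.28 + -0.21 + 1.6
= -0.16 + 1.6
= 1.44
Since z = 1.44 >= 0, output = 1

1


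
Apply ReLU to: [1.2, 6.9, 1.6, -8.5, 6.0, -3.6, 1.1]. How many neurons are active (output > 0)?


ReLU(x) = max(0, x) for each element:
ReLU(1.2) = 1.2
ReLU(6.9) = 6.9
ReLU(1.6) = 1.6
ReLU(-8.5) = 0
ReLU(6.0) = 6.0
ReLU(-3.6) = 0
ReLU(1.1) = 1.1
Active neurons (>0): 5

5


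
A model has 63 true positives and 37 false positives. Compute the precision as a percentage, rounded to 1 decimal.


Precision = TP / (TP + FP) * 100
= 63 / (63 + 37)
= 63 / 100
= 0.63
= 63.0%

63.0


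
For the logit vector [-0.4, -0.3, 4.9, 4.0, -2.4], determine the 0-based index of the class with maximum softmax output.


Softmax is a monotonic transformation, so it preserves the argmax.
We need to find the index of the maximum logit.
Index 0: -0.4
Index 1: -0.3
Index 2: 4.9
Index 3: 4.0
Index 4: -2.4
Maximum logit = 4.9 at index 2

2


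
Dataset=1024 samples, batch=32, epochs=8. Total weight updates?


Iterations per epoch = 1024 / 32 = 32
Total updates = iterations_per_epoch * epochs
= 32 * 8
= 256

256


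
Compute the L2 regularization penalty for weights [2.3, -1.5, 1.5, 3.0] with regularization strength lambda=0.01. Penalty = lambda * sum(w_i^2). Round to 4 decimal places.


Squaring each weight:
2.3^2 = 5.29
(-1.5)^2 = 2.25
1.5^2 = 2.25
3.0^2 = 9.0
Sum of squares = 18.79
Penalty = 0.01 * 18.79 = 0.1879

0.1879


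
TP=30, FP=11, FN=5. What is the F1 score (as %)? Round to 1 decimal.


Precision = TP / (TP + FP) = 30 / 41 = 0.7317
Recall = TP / (TP + FN) = 30 / 35 = 0.8571
F1 = 2 * P * R / (P + R)
= 2 * 0.7317 * 0.8571 / (0.7317 + 0.8571)
= 1.2544 / 1.5889
= 0.7895
As percentage: 78.9%

78.9


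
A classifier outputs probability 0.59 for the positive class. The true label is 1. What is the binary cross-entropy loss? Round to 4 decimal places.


For y=1: Loss = -log(p)
= -log(0.59)
= -(-0.5276)
= 0.5276

0.5276


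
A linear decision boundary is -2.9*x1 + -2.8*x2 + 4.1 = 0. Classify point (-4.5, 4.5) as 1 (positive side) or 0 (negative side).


Compute -2.9 * -4.5 + -2.8 * 4.5 + 4.1
= 13.05 + -12.6 + 4.1
= 4.55
Since 4.55 >= 0, the point is on the positive side.

1


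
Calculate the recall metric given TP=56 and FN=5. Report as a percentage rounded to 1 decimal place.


Recall = TP / (TP + FN) * 100
= 56 / (56 + 5)
= 56 / 61
= 0.918
= 91.8%

91.8


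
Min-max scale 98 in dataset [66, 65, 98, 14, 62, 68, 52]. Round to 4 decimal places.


Min = 14, Max = 98
Range = 98 - 14 = 84
Scaled = (x - min) / (max - min)
= (98 - 14) / 84
= 84 / 84
= 1.0000

1.0000


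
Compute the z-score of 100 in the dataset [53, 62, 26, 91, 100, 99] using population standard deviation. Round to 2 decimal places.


Mean = (53 + 62 + 26 + 91 + 100 + 99) / 6 = 71.8333
Variance = sum((x_i - mean)^2) / n = 741.8056
Std = sqrt(741.8056) = 27.2361
Z = (x - mean) / std
= (100 - 71.8333) / 27.2361
= 28.1667 / 27.2361
= 1.03

1.03


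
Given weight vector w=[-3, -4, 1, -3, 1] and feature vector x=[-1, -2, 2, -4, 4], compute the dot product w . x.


Element-wise products:
-3 * -1 = 3
-4 * -2 = 8
1 * 2 = 2
-3 * -4 = 12
1 * 4 = 4
Sum = 3 + 8 + 2 + 12 + 4
= 29

29


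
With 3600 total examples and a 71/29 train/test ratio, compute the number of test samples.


Train samples = 3600 * 71% = 2556
Test samples = 3600 - 2556
= 1044

1044


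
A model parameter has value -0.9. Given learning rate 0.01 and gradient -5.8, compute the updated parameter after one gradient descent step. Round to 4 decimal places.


w_new = w_old - lr * gradient
= -0.9 - 0.01 * -5.8
= -0.9 - (-0.058)
= -0.8420

-0.8420


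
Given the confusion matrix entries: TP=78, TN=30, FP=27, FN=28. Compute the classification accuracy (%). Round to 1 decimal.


Accuracy = (TP + TN) / (TP + TN + FP + FN) * 100
= (78 + 30) / (78 + 30 + 27 + 28)
= 108 / 163
= 0.6626
= 66.3%

66.3


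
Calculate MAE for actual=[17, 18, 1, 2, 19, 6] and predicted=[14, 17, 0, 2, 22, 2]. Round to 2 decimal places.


Absolute errors: [3, 1, 1, 0, 3, 4]
Sum of absolute errors = 12
MAE = 12 / 6 = 2.00

2.00


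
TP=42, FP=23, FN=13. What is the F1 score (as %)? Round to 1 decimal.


Precision = TP / (TP + FP) = 42 / 65 = 0.6462
Recall = TP / (TP + FN) = 42 / 55 = 0.7636
F1 = 2 * P * R / (P + R)
= 2 * 0.6462 * 0.7636 / (0.6462 + 0.7636)
= 0.9869 / 1.4098
= 0.7
As percentage: 70.0%

70.0


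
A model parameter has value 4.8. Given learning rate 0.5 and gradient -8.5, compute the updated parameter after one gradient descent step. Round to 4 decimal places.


w_new = w_old - lr * gradient
= 4.8 - 0.5 * -8.5
= 4.8 - (-4.25)
= 9.0500

9.0500


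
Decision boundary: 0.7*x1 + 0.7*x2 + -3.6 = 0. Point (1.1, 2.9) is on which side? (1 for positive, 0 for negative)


Compute 0.7 * 1.1 + 0.7 * 2.9 + -3.6
= 0.77 + 2.03 + -3.6
= -0.8
Since -0.8 < 0, the point is on the negative side.

0


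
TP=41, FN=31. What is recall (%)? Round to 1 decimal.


Recall = TP / (TP + FN) * 100
= 41 / (41 + 31)
= 41 / 72
= 0.5694
= 56.9%

56.9


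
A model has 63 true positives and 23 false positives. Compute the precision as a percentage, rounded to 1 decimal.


Precision = TP / (TP + FP) * 100
= 63 / (63 + 23)
= 63 / 86
= 0.7326
= 73.3%

73.3


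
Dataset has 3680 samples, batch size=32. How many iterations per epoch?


Iterations per epoch = dataset_size / batch_size
= 3680 / 32
= 115

115


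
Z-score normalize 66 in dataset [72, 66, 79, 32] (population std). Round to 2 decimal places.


Mean = (72 + 66 + 79 + 32) / 4 = 62.25
Variance = sum((x_i - mean)^2) / n = 326.1875
Std = sqrt(326.1875) = 18.0607
Z = (x - mean) / std
= (66 - 62.25) / 18.0607
= 3.75 / 18.0607
= 0.21

0.21


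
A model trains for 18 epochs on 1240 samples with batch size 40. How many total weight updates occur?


Iterations per epoch = 1240 / 40 = 31
Total updates = iterations_per_epoch * epochs
= 31 * 18
= 558

558


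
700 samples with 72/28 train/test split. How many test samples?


Train samples = 700 * 72% = 504
Test samples = 700 - 504
= 196

196


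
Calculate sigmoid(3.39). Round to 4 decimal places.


sigmoid(z) = 1 / (1 + exp(-z))
exp(-(3.39)) = exp(-3.39) = 0.0337
1 + 0.0337 = 1.0337
1 / 1.0337 = 0.9674

0.9674


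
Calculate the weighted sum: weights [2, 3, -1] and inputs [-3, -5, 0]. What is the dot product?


Element-wise products:
2 * -3 = -6
3 * -5 = -15
-1 * 0 = 0
Sum = -6 + -15 + 0
= -21

-21


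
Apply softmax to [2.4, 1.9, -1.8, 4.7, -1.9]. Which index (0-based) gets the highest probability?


Softmax is a monotonic transformation, so it preserves the argmax.
We need to find the index of the maximum logit.
Index 0: 2.4
Index 1: 1.9
Index 2: -1.8
Index 3: 4.7
Index 4: -1.9
Maximum logit = 4.7 at index 3

3


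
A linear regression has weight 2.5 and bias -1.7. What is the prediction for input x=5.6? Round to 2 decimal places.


y = 2.5 * 5.6 + (-1.7)
= 14.0 + (-1.7)
= 12.30

12.30


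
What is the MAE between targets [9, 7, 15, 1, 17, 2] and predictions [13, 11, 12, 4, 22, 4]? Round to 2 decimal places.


Absolute errors: [4, 4, 3, 3, 5, 2]
Sum of absolute errors = 21
MAE = 21 / 6 = 3.50

3.50


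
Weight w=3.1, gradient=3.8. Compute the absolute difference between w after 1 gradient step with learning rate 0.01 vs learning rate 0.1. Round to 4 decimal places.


With lr=0.01: w_new = 3.1 - 0.01 * 3.8 = 3.062
With lr=0.1: w_new = 3.1 - 0.1 * 3.8 = 2.72
Absolute difference = |3.062 - 2.72|
= 0.3420

0.3420


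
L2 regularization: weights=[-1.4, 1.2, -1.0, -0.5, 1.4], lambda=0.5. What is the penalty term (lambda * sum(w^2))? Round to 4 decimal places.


Squaring each weight:
(-1.4)^2 = 1.96
1.2^2 = 1.44
(-1.0)^2 = 1.0
(-0.5)^2 = 0.25
1.4^2 = 1.96
Sum of squares = 6.61
Penalty = 0.5 * 6.61 = 3.3050

3.3050


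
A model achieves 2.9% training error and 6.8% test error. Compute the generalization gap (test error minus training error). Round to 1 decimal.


Generalization gap = test_error - train_error
= 6.8 - 2.9
= 3.9%
A moderate gap.

3.9


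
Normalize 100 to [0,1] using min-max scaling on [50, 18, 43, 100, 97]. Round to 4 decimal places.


Min = 18, Max = 100
Range = 100 - 18 = 82
Scaled = (x - min) / (max - min)
= (100 - 18) / 82
= 82 / 82
= 1.0000

1.0000


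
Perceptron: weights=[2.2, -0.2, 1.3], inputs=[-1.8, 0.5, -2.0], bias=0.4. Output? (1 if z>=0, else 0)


z = w . x + b
= 2.2*-1.8 + -0.2*0.5 + 1.3*-2.0 + 0.4
= -3.96 + -0.1 + -2.6 + 0.4
= -6.66 + 0.4
= -6.26
Since z = -6.26 < 0, output = 0

0


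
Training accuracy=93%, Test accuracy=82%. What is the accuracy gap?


Gap = train_accuracy - test_accuracy
= 93 - 82
= 11%
This gap suggests the model is overfitting.

11
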